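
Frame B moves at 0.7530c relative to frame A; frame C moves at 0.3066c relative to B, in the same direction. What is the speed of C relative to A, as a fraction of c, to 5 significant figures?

u ≈ 0.86085c

Compose boost 2: (0.3066 + 0.7530)/(1 + 0.3066×0.7530) = 1.0596/1.230870 = 0.86085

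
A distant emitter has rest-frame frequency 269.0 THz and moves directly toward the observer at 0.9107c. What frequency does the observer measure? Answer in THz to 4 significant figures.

Relativistic Doppler: f_obs = f_src √((1+β)/(1−β))
= 269.0 × √(1.91070/0.0893000) = 269.0 × 4.62563 = 1244 THz

f_obs ≈ 1244 THz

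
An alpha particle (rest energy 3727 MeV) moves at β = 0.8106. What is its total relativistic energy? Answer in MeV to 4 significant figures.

γ = 1/√(1 − 0.8106²) = 1.70765
E = γm₀c² = 1.70765 × 3727 MeV = 6364 MeV

E ≈ 6364 MeV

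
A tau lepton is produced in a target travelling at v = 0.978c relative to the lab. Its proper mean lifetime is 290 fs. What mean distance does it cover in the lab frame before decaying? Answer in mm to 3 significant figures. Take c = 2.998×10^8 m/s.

d ≈ 0.408 mm

γ = 1/√(1 − 0.978²) = 4.7938
Dilated lifetime: Δt = γτ₀ = 4.7938 × 290 fs = 1390.2 fs
d = vΔt = 0.978c × 1390.2 fs = 2.9320×10^8 m/s × 1.3902×10^-12 s = 0.408 mm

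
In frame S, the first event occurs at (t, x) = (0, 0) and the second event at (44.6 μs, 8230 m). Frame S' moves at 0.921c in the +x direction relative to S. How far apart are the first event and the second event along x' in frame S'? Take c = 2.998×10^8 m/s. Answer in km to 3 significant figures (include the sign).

Δx' ≈ -10.5 km

γ = 1/√(1 − 0.921²) = 2.5670
Δx' = γ(Δx − vΔt) = 2.5670 × (8230 m − 0.921×(2.998×10^8 m/s)×44.6×10^-6 s)
= 2.5670 × (-4084.8 m) = -10.5 km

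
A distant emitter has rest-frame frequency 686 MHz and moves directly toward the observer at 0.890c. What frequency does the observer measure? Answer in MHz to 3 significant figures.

Relativistic Doppler: f_obs = f_src √((1+β)/(1−β))
= 686 × √(1.8900/0.11000) = 686 × 4.1451 = 2840 MHz

f_obs ≈ 2840 MHz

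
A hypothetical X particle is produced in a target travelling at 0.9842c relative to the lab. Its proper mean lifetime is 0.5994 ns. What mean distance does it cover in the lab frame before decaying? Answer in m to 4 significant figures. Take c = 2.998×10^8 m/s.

d ≈ 0.9989 m

γ = 1/√(1 − 0.9842²) = 5.64779
Dilated lifetime: Δt = γτ₀ = 5.64779 × 0.5994 ns = 3.38529 ns
d = vΔt = 0.9842c × 3.38529 ns = 2.95063×10^8 m/s × 3.38529×10^-9 s = 0.9989 m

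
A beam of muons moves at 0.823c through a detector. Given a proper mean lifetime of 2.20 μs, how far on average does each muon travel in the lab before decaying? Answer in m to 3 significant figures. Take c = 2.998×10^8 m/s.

d ≈ 956 m

γ = 1/√(1 − 0.823²) = 1.7604
Dilated lifetime: Δt = γτ₀ = 1.7604 × 2.20 μs = 3.8730 μs
d = vΔt = 0.823c × 3.8730 μs = 2.4674×10^8 m/s × 3.8730×10^-6 s = 956 m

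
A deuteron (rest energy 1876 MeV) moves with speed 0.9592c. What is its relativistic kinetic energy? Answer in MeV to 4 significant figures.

γ = 1/√(1 − 0.9592²) = 3.53696
K = (γ − 1)m₀c² = (3.53696 − 1) × 1876 MeV = 2.53696 × 1876 MeV = 4759 MeV

K ≈ 4759 MeV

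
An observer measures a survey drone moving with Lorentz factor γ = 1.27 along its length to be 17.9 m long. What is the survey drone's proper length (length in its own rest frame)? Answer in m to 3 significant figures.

L₀ ≈ 22.7 m

γ = 1.27 (given)
L₀ = γL = 1.27 × 17.9 = 22.7 m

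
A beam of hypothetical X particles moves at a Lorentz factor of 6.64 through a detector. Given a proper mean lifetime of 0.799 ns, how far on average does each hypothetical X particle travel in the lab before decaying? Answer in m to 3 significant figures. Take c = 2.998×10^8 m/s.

d ≈ 1.57 m

β = √(1 − 1/γ²) = √(1 − 1/6.64²) = 0.98859
Dilated lifetime: Δt = γτ₀ = 6.64 × 0.799 ns = 5.3054 ns
d = vΔt = 0.98859c × 5.3054 ns = 2.9638×10^8 m/s × 5.3054×10^-9 s = 1.57 m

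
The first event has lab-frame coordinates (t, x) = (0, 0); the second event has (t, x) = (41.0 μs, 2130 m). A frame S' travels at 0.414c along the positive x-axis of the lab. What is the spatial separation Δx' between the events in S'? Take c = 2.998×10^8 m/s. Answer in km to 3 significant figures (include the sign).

γ = 1/√(1 − 0.414²) = 1.0986
Δx' = γ(Δx − vΔt) = 1.0986 × (2130 m − 0.414×(2.998×10^8 m/s)×41.0×10^-6 s)
= 1.0986 × (-2958.8 m) = -3.25 km

Δx' ≈ -3.25 km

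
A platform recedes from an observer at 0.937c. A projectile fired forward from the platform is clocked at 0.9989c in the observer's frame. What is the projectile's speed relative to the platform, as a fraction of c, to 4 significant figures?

u' ≈ 0.9667c

Inverse velocity addition: u' = (u − v)/(1 − uv/c²)
= (0.9989 − 0.937)/(1 − 0.9989×0.937) = 0.06190/0.0640307 = 0.9667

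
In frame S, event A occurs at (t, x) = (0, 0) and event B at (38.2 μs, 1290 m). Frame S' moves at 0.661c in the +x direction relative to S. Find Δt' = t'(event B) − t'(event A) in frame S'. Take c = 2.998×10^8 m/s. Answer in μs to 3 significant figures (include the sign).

Δt' ≈ 47.1 μs

γ = 1/√(1 − 0.661²) = 1.3326
Δt' = γ(Δt − vΔx/c²) = 1.3326 × (38.2 μs − 0.661×1290 m / (2.998×10^8 m/s))
= 1.3326 × (35.356 μs) = 47.1 μs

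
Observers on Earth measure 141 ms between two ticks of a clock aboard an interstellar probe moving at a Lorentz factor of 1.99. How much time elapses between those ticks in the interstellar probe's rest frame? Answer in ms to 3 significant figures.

γ = 1.99 (given)
Proper time: τ₀ = Δt/γ = 141/1.99 = 70.9 ms

τ₀ ≈ 70.9 ms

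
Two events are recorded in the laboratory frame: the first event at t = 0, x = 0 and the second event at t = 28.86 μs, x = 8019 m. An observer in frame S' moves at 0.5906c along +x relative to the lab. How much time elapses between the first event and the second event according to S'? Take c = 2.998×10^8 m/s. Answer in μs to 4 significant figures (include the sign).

Δt' ≈ 16.19 μs

γ = 1/√(1 − 0.5906²) = 1.23921
Δt' = γ(Δt − vΔx/c²) = 1.23921 × (28.86 μs − 0.5906×8019 m / (2.998×10^8 m/s))
= 1.23921 × (13.0627 μs) = 16.19 μs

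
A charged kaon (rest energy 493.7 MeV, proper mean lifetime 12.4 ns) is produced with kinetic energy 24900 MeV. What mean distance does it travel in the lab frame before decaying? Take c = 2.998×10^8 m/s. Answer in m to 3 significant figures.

γ = 1 + K/(m₀c²) = 1 + 24900/493.7 = 51.435
β = √(1 − 1/γ²) = 0.99981
Dilated lifetime: γτ₀ = 51.435 × 12.4 ns = 637.80 ns
d = βc·γτ₀ = 0.99981 × (2.998×10^8 m/s) × 6.3780×10^-7 s = 191 m

d ≈ 191 m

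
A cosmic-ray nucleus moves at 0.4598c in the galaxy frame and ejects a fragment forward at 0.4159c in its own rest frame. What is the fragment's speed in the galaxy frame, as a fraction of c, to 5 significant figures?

u ≈ 0.73512c

Compose boost 2: (0.4159 + 0.4598)/(1 + 0.4159×0.4598) = 0.87570/1.191231 = 0.73512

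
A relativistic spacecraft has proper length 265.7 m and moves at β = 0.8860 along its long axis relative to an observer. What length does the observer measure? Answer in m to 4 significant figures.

L ≈ 123.2 m

γ = 1/√(1 − 0.8860²) = 2.15664
Length contraction: L = L₀/γ = 265.7/2.15664 = 123.2 m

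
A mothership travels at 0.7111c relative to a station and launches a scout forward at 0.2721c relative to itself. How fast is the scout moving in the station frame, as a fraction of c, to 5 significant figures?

u ≈ 0.82380c

Compose boost 2: (0.2721 + 0.7111)/(1 + 0.2721×0.7111) = 0.98320/1.193490 = 0.82380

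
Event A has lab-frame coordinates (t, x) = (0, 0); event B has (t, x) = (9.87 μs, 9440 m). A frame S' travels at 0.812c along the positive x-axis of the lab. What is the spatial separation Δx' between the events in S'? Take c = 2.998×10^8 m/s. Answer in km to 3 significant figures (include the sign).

Δx' ≈ 12.1 km

γ = 1/√(1 − 0.812²) = 1.7133
Δx' = γ(Δx − vΔt) = 1.7133 × (9440 m − 0.812×(2.998×10^8 m/s)×9.87×10^-6 s)
= 1.7133 × (7037.3 m) = 12.1 km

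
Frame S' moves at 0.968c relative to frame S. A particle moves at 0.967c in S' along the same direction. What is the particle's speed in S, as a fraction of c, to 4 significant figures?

Relativistic velocity addition: u = (u' + v)/(1 + u'v/c²)
= (0.967 + 0.968)/(1 + 0.967×0.968) = 1.935/1.93606 = 0.9995

u ≈ 0.9995c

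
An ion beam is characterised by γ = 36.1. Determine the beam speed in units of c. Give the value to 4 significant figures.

β ≈ 0.9996

β = √(1 − 1/γ²) = √(1 − 1/36.1²) = √(0.999233) = 0.9996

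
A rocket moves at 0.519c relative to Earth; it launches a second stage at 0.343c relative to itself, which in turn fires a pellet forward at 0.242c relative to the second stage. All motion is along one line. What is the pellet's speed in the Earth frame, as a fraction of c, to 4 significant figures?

u ≈ 0.8272c

Compose boost 2: (0.343 + 0.519)/(1 + 0.343×0.519) = 0.8620/1.17802 = 0.731738
Compose boost 3: (0.242 + 0.731738)/(1 + 0.242×0.731738) = 0.973738/1.17708 = 0.8272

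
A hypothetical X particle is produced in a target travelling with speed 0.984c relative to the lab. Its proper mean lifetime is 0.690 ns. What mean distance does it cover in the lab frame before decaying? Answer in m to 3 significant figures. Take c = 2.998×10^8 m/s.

γ = 1/√(1 − 0.984²) = 5.6127
Dilated lifetime: Δt = γτ₀ = 5.6127 × 0.690 ns = 3.8727 ns
d = vΔt = 0.984c × 3.8727 ns = 2.9500×10^8 m/s × 3.8727×10^-9 s = 1.14 m

d ≈ 1.14 m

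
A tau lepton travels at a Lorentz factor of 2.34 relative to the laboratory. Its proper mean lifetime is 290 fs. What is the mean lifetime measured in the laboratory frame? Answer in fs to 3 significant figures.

Δt ≈ 679 fs

γ = 2.34 (given)
Time dilation: Δt = γτ₀ = 2.34 × 290 fs = 679 fs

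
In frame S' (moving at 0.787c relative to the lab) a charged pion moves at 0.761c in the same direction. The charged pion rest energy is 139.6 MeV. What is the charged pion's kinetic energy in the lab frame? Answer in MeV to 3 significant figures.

K ≈ 418 MeV

u_lab = (0.761 + 0.787)/(1 + 0.761×0.787) = 0.968161
γ = 1/√(1 − 0.968161²) = 3.9948
K = (γ − 1)m₀c² = (3.9948 − 1) × 139.6 = 2.9948 × 139.6 = 418 MeV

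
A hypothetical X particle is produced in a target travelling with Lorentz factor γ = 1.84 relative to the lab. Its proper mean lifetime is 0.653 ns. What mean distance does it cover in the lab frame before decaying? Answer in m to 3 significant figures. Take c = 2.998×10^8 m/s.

β = √(1 − 1/γ²) = √(1 − 1/1.84²) = 0.83942
Dilated lifetime: Δt = γτ₀ = 1.84 × 0.653 ns = 1.2015 ns
d = vΔt = 0.83942c × 1.2015 ns = 2.5166×10^8 m/s × 1.2015×10^-9 s = 0.302 m

d ≈ 0.302 m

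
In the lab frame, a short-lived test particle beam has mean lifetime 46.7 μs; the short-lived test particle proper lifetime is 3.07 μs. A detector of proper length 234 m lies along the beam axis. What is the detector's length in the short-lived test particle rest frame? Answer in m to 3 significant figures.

L ≈ 15.4 m

Time dilation ⇒ γ = Δt/τ₀ = 46.7/3.07 = 15.212
Length contraction: L = L₀/γ = 234/15.212 = 15.4 m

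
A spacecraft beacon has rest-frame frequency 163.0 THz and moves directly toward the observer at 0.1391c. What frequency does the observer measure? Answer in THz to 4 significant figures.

f_obs ≈ 187.5 THz

Relativistic Doppler: f_obs = f_src √((1+β)/(1−β))
= 163.0 × √(1.13910/0.860900) = 163.0 × 1.15028 = 187.5 THz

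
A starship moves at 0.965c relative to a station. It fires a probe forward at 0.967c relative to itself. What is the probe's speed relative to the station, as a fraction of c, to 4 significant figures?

Relativistic velocity addition: u = (u' + v)/(1 + u'v/c²)
= (0.967 + 0.965)/(1 + 0.967×0.965) = 1.932/1.93315 = 0.9994

u ≈ 0.9994c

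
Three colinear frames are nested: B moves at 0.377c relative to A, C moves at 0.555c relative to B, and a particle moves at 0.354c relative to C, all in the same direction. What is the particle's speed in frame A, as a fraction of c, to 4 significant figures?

u ≈ 0.8836c

Compose boost 2: (0.555 + 0.377)/(1 + 0.555×0.377) = 0.9320/1.20924 = 0.770735
Compose boost 3: (0.354 + 0.770735)/(1 + 0.354×0.770735) = 1.12474/1.27284 = 0.8836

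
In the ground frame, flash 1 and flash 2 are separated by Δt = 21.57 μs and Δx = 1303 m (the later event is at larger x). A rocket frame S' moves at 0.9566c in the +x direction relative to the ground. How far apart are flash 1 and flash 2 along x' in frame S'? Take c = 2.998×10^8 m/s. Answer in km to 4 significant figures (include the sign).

Δx' ≈ -16.76 km

γ = 1/√(1 − 0.9566²) = 3.43166
Δx' = γ(Δx − vΔt) = 3.43166 × (1303 m − 0.9566×(2.998×10^8 m/s)×21.57×10^-6 s)
= 3.43166 × (-4883.03 m) = -16.76 km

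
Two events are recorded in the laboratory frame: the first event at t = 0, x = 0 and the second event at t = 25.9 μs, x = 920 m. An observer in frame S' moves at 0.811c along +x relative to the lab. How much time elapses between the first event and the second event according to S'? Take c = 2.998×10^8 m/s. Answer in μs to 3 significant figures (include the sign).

γ = 1/√(1 − 0.811²) = 1.7093
Δt' = γ(Δt − vΔx/c²) = 1.7093 × (25.9 μs − 0.811×920 m / (2.998×10^8 m/s))
= 1.7093 × (23.411 μs) = 40.0 μs

Δt' ≈ 40.0 μs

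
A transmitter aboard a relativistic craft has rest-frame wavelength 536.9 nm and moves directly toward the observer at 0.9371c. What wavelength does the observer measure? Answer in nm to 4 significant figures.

λ_obs ≈ 96.75 nm

Relativistic Doppler: λ_obs = λ_src √((1−β)/(1+β))
= 536.9 × √(0.0629000/1.93710) = 536.9 × 0.180198 = 96.75 nm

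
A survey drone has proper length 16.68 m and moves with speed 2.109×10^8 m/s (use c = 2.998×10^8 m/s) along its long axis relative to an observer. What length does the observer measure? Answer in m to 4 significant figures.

L ≈ 11.85 m

β = v/c = 2.109×10^8 / 2.998×10^8 = 0.703469
γ = 1/√(1 − 0.703469²) = 1.40701
Length contraction: L = L₀/γ = 16.68/1.40701 = 11.85 m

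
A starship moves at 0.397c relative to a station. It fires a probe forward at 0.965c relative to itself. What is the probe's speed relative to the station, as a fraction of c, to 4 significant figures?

u ≈ 0.9847c

Relativistic velocity addition: u = (u' + v)/(1 + u'v/c²)
= (0.965 + 0.397)/(1 + 0.965×0.397) = 1.362/1.38311 = 0.9847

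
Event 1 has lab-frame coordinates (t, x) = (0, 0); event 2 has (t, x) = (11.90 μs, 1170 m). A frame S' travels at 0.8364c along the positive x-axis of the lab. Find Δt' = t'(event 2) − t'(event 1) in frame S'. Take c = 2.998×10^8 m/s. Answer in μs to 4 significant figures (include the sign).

Δt' ≈ 15.76 μs

γ = 1/√(1 − 0.8364²) = 1.82442
Δt' = γ(Δt − vΔx/c²) = 1.82442 × (11.90 μs − 0.8364×1170 m / (2.998×10^8 m/s))
= 1.82442 × (8.63586 μs) = 15.76 μs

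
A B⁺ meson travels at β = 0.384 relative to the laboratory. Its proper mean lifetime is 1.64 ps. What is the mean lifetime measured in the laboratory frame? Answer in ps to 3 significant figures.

Δt ≈ 1.78 ps

γ = 1/√(1 − 0.384²) = 1.0830
Time dilation: Δt = γτ₀ = 1.0830 × 1.64 ps = 1.78 ps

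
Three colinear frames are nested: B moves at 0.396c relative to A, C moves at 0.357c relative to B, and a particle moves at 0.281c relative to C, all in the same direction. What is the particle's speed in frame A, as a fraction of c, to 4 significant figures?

u ≈ 0.7936c

Compose boost 2: (0.357 + 0.396)/(1 + 0.357×0.396) = 0.7530/1.14137 = 0.659732
Compose boost 3: (0.281 + 0.659732)/(1 + 0.281×0.659732) = 0.940732/1.18538 = 0.7936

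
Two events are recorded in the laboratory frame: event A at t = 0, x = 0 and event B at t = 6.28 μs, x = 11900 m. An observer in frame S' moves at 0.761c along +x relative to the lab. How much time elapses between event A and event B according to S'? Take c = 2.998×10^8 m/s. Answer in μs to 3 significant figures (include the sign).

γ = 1/√(1 − 0.761²) = 1.5414
Δt' = γ(Δt − vΔx/c²) = 1.5414 × (6.28 μs − 0.761×11900 m / (2.998×10^8 m/s))
= 1.5414 × (-23.926 μs) = -36.9 μs

Δt' ≈ -36.9 μs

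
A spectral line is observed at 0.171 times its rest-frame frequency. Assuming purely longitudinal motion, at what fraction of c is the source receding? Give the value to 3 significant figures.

f_obs/f_src = √((1−β)/(1+β)) = 0.171  ⇒  (1−β)/(1+β) = 0.029241
β = |1 − D²|/(1 + D²) = |1 − 0.029241|/(1 + 0.029241) = 0.943

β ≈ 0.943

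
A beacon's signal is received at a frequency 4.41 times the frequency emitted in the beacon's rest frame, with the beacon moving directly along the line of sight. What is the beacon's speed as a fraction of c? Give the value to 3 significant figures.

β ≈ 0.902

f_obs/f_src = √((1+β)/(1−β)) = 4.41  ⇒  (1+β)/(1−β) = 19.448
β = |1 − D²|/(1 + D²) = |1 − 19.448|/(1 + 19.448) = 0.902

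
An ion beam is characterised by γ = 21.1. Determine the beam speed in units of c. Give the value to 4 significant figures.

β = √(1 − 1/γ²) = √(1 − 1/21.1²) = √(0.997754) = 0.9989

β ≈ 0.9989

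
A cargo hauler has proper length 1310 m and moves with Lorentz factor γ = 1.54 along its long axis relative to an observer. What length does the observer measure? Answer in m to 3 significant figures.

γ = 1.54 (given)
Length contraction: L = L₀/γ = 1310/1.54 = 851 m

L ≈ 851 m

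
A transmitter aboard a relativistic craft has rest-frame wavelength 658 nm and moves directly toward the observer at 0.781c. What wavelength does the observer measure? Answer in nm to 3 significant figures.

Relativistic Doppler: λ_obs = λ_src √((1−β)/(1+β))
= 658 × √(0.21900/1.7810) = 658 × 0.35066 = 231 nm

λ_obs ≈ 231 nm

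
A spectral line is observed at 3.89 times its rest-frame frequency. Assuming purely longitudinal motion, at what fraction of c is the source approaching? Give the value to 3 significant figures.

β ≈ 0.876

f_obs/f_src = √((1+β)/(1−β)) = 3.89  ⇒  (1+β)/(1−β) = 15.132
β = |1 − D²|/(1 + D²) = |1 − 15.132|/(1 + 15.132) = 0.876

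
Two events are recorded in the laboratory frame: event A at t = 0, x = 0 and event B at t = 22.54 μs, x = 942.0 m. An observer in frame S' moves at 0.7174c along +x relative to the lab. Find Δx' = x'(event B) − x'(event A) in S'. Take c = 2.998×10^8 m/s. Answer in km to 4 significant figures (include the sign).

γ = 1/√(1 − 0.7174²) = 1.43542
Δx' = γ(Δx − vΔt) = 1.43542 × (942.0 m − 0.7174×(2.998×10^8 m/s)×22.54×10^-6 s)
= 1.43542 × (-3905.82 m) = -5.606 km

Δx' ≈ -5.606 km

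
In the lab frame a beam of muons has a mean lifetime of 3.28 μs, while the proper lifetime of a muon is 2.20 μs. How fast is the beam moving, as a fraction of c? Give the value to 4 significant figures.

β ≈ 0.7417

γ = Δt/τ₀ = 3.28/2.20 = 1.49091
β = √(1 − 1/γ²) = √(1 − 1/1.49091²) = 0.7417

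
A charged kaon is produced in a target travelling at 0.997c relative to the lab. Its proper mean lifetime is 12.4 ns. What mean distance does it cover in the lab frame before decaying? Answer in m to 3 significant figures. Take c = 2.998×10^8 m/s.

γ = 1/√(1 − 0.997²) = 12.920
Dilated lifetime: Δt = γτ₀ = 12.920 × 12.4 ns = 160.20 ns
d = vΔt = 0.997c × 160.20 ns = 2.9890×10^8 m/s × 1.6020×10^-7 s = 47.9 m

d ≈ 47.9 m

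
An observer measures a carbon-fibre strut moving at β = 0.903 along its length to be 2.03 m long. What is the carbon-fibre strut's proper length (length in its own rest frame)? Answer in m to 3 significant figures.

γ = 1/√(1 − 0.903²) = 2.3275
L₀ = γL = 2.3275 × 2.03 = 4.72 m

L₀ ≈ 4.72 m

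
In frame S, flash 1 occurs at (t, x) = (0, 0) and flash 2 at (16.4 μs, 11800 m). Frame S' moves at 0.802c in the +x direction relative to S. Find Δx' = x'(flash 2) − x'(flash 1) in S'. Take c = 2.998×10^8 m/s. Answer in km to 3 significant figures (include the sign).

Δx' ≈ 13.2 km

γ = 1/√(1 − 0.802²) = 1.6741
Δx' = γ(Δx − vΔt) = 1.6741 × (11800 m − 0.802×(2.998×10^8 m/s)×16.4×10^-6 s)
= 1.6741 × (7856.8 m) = 13.2 km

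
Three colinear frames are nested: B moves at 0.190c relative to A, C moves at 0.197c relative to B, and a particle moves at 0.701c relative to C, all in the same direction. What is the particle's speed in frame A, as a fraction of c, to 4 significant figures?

Compose boost 2: (0.197 + 0.190)/(1 + 0.197×0.190) = 0.3870/1.03743 = 0.373037
Compose boost 3: (0.701 + 0.373037)/(1 + 0.701×0.373037) = 1.07404/1.26150 = 0.8514

u ≈ 0.8514c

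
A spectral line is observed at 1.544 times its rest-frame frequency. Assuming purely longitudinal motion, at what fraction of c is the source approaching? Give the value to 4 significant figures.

f_obs/f_src = √((1+β)/(1−β)) = 1.544  ⇒  (1+β)/(1−β) = 2.38394
β = |1 − D²|/(1 + D²) = |1 − 2.38394|/(1 + 2.38394) = 0.4090

β ≈ 0.4090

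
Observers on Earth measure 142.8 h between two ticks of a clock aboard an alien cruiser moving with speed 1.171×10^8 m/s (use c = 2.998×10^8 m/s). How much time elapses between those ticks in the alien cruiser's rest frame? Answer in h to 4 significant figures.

τ₀ ≈ 131.5 h

β = v/c = 1.171×10^8 / 2.998×10^8 = 0.390594
γ = 1/√(1 − 0.390594²) = 1.08629
Proper time: τ₀ = Δt/γ = 142.8/1.08629 = 131.5 h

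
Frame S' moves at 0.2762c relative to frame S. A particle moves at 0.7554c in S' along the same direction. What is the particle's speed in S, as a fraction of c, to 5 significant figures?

u ≈ 0.85352c

Relativistic velocity addition: u = (u' + v)/(1 + u'v/c²)
= (0.7554 + 0.2762)/(1 + 0.7554×0.2762) = 1.0316/1.208641 = 0.85352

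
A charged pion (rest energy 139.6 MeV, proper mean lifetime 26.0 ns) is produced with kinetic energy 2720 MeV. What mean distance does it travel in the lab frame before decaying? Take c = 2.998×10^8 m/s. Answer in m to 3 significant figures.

d ≈ 159 m

γ = 1 + K/(m₀c²) = 1 + 2720/139.6 = 20.484
β = √(1 − 1/γ²) = 0.99881
Dilated lifetime: γτ₀ = 20.484 × 26.0 ns = 532.59 ns
d = βc·γτ₀ = 0.99881 × (2.998×10^8 m/s) × 5.3259×10^-7 s = 159 m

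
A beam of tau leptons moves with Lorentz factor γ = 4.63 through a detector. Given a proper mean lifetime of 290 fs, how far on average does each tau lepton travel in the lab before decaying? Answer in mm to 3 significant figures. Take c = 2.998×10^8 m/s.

d ≈ 0.393 mm

β = √(1 − 1/γ²) = √(1 − 1/4.63²) = 0.97640
Dilated lifetime: Δt = γτ₀ = 4.63 × 290 fs = 1342.7 fs
d = vΔt = 0.97640c × 1342.7 fs = 2.9272×10^8 m/s × 1.3427×10^-12 s = 0.393 mm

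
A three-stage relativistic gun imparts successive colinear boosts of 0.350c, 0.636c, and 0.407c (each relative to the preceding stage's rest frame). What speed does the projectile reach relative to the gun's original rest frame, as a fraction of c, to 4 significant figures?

Compose boost 2: (0.636 + 0.350)/(1 + 0.636×0.350) = 0.9860/1.22260 = 0.806478
Compose boost 3: (0.407 + 0.806478)/(1 + 0.407×0.806478) = 1.21348/1.32824 = 0.9136

u ≈ 0.9136c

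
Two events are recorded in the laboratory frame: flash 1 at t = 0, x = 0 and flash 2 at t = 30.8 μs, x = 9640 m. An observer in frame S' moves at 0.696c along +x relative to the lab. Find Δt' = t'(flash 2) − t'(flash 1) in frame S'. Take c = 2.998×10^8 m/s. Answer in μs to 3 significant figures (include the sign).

γ = 1/√(1 − 0.696²) = 1.3927
Δt' = γ(Δt − vΔx/c²) = 1.3927 × (30.8 μs − 0.696×9640 m / (2.998×10^8 m/s))
= 1.3927 × (8.4203 μs) = 11.7 μs

Δt' ≈ 11.7 μs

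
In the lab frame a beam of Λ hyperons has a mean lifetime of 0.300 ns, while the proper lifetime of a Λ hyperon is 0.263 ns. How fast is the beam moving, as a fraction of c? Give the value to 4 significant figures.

β ≈ 0.4811

γ = Δt/τ₀ = 0.300/0.263 = 1.14068
β = √(1 − 1/γ²) = √(1 − 1/1.14068²) = 0.4811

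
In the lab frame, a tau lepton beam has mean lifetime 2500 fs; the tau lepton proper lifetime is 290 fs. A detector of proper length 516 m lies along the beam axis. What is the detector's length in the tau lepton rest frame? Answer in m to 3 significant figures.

Time dilation ⇒ γ = Δt/τ₀ = 2500/290 = 8.6207
Length contraction: L = L₀/γ = 516/8.6207 = 59.9 m

L ≈ 59.9 m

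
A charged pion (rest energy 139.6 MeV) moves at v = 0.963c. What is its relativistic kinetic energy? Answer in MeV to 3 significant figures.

γ = 1/√(1 − 0.963²) = 3.7106
K = (γ − 1)m₀c² = (3.7106 − 1) × 139.6 MeV = 2.7106 × 139.6 MeV = 378 MeV

K ≈ 378 MeV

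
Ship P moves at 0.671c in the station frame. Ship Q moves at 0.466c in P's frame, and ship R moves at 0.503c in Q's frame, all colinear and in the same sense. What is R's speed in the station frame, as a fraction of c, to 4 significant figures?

Compose boost 2: (0.466 + 0.671)/(1 + 0.466×0.671) = 1.137/1.31269 = 0.866163
Compose boost 3: (0.503 + 0.866163)/(1 + 0.503×0.866163) = 1.36916/1.43568 = 0.9537

u ≈ 0.9537c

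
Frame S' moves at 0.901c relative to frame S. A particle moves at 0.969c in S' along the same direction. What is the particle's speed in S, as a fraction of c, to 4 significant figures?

Relativistic velocity addition: u = (u' + v)/(1 + u'v/c²)
= (0.969 + 0.901)/(1 + 0.969×0.901) = 1.870/1.87307 = 0.9984

u ≈ 0.9984c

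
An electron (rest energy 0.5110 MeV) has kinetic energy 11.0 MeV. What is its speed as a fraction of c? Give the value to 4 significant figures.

β ≈ 0.9990

γ = 1 + K/(m₀c²) = 1 + 11.0/0.5110 = 22.5264
β = √(1 − 1/γ²) = 0.9990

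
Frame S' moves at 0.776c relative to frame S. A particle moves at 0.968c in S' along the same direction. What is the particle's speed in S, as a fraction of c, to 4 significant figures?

Relativistic velocity addition: u = (u' + v)/(1 + u'v/c²)
= (0.968 + 0.776)/(1 + 0.968×0.776) = 1.744/1.75117 = 0.9959

u ≈ 0.9959c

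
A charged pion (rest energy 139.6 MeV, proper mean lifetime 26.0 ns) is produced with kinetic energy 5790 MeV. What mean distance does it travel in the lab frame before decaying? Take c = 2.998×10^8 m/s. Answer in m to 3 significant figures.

γ = 1 + K/(m₀c²) = 1 + 5790/139.6 = 42.476
β = √(1 − 1/γ²) = 0.99972
Dilated lifetime: γτ₀ = 42.476 × 26.0 ns = 1104.4 ns
d = βc·γτ₀ = 0.99972 × (2.998×10^8 m/s) × 1.1044×10^-6 s = 331 m

d ≈ 331 m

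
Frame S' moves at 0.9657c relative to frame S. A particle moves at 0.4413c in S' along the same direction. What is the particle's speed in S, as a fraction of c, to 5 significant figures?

u ≈ 0.98656c

Relativistic velocity addition: u = (u' + v)/(1 + u'v/c²)
= (0.4413 + 0.9657)/(1 + 0.4413×0.9657) = 1.4070/1.426163 = 0.98656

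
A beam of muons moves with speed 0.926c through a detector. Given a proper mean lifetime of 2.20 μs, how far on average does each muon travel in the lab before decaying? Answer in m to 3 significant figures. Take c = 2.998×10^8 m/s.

d ≈ 1620 m

γ = 1/√(1 − 0.926²) = 2.6488
Dilated lifetime: Δt = γτ₀ = 2.6488 × 2.20 μs = 5.8275 μs
d = vΔt = 0.926c × 5.8275 μs = 2.7761×10^8 m/s × 5.8275×10^-6 s = 1620 m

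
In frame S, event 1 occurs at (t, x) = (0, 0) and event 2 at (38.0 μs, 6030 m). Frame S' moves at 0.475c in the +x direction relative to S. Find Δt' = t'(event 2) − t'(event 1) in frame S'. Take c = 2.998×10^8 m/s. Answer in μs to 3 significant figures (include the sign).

γ = 1/√(1 − 0.475²) = 1.1364
Δt' = γ(Δt − vΔx/c²) = 1.1364 × (38.0 μs − 0.475×6030 m / (2.998×10^8 m/s))
= 1.1364 × (28.446 μs) = 32.3 μs

Δt' ≈ 32.3 μs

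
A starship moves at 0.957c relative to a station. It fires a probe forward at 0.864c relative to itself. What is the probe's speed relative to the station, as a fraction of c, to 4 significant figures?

u ≈ 0.9968c

Relativistic velocity addition: u = (u' + v)/(1 + u'v/c²)
= (0.864 + 0.957)/(1 + 0.864×0.957) = 1.821/1.82685 = 0.9968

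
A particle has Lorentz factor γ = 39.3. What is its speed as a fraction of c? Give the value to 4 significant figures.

β ≈ 0.9997

β = √(1 − 1/γ²) = √(1 − 1/39.3²) = √(0.999353) = 0.9997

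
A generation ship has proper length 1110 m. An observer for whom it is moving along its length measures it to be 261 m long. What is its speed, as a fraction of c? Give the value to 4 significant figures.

β ≈ 0.9720

γ = L₀/L = 1110/261 = 4.25287
β = √(1 − 1/γ²) = 0.9720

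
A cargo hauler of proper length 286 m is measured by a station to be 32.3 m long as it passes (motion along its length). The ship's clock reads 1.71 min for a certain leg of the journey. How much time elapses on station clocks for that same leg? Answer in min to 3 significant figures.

Length contraction ⇒ γ = L₀/L = 286/32.3 = 8.8545
Time dilation: Δt = γτ₀ = 8.8545 × 1.71 min = 15.1 min

Δt ≈ 15.1 min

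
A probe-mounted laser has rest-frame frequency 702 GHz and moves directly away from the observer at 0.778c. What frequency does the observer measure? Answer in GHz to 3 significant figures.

Relativistic Doppler: f_obs = f_src √((1−β)/(1+β))
= 702 × √(0.22200/1.7780) = 702 × 0.35335 = 248 GHz

f_obs ≈ 248 GHz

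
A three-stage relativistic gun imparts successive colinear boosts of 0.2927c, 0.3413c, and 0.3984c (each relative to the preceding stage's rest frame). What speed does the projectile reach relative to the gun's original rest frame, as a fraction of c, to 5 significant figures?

Compose boost 2: (0.3413 + 0.2927)/(1 + 0.3413×0.2927) = 0.63400/1.099899 = 0.5764168
Compose boost 3: (0.3984 + 0.5764168)/(1 + 0.3984×0.5764168) = 0.9748168/1.229644 = 0.79276

u ≈ 0.79276c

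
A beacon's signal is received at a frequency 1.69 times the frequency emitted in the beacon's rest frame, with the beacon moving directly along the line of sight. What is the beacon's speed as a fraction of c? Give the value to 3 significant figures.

β ≈ 0.481

f_obs/f_src = √((1+β)/(1−β)) = 1.69  ⇒  (1+β)/(1−β) = 2.8561
β = |1 − D²|/(1 + D²) = |1 − 2.8561|/(1 + 2.8561) = 0.481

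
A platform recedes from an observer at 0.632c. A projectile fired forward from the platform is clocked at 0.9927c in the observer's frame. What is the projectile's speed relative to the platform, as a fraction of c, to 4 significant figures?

Inverse velocity addition: u' = (u − v)/(1 − uv/c²)
= (0.9927 − 0.632)/(1 − 0.9927×0.632) = 0.3607/0.372614 = 0.9680

u' ≈ 0.9680c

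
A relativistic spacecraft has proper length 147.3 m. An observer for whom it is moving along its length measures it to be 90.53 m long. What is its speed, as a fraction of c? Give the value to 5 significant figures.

β ≈ 0.78884

γ = L₀/L = 147.3/90.53 = 1.627085
β = √(1 − 1/γ²) = 0.78884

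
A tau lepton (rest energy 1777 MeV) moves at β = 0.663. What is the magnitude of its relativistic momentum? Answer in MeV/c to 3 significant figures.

p ≈ 1570 MeV/c

γ = 1/√(1 − 0.663²) = 1.3358
p = γβm₀c = 1.3358 × 0.663 × 1777 MeV/c = 1570 MeV/c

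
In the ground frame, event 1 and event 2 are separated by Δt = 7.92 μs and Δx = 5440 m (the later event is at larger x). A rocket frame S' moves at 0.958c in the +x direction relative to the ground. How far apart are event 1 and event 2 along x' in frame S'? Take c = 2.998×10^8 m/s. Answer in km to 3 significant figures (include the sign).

Δx' ≈ 11.0 km

γ = 1/√(1 − 0.958²) = 3.4871
Δx' = γ(Δx − vΔt) = 3.4871 × (5440 m − 0.958×(2.998×10^8 m/s)×7.92×10^-6 s)
= 3.4871 × (3165.3 m) = 11.0 km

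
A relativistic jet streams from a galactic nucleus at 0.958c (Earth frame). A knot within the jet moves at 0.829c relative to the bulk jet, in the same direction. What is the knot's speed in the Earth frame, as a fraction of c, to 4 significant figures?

u ≈ 0.9960c

Relativistic velocity addition: u = (u' + v)/(1 + u'v/c²)
= (0.829 + 0.958)/(1 + 0.829×0.958) = 1.787/1.79418 = 0.9960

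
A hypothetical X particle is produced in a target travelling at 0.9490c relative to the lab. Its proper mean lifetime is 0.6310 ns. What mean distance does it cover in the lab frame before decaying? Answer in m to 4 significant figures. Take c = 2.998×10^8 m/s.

γ = 1/√(1 − 0.9490²) = 3.17182
Dilated lifetime: Δt = γτ₀ = 3.17182 × 0.6310 ns = 2.00142 ns
d = vΔt = 0.9490c × 2.00142 ns = 2.84510×10^8 m/s × 2.00142×10^-9 s = 0.5694 m

d ≈ 0.5694 m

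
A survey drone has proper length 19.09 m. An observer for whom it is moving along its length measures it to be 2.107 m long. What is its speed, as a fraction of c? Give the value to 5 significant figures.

γ = L₀/L = 19.09/2.107 = 9.060275
β = √(1 − 1/γ²) = 0.99389

β ≈ 0.99389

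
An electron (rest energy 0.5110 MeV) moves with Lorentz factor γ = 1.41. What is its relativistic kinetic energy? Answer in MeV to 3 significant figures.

K ≈ 0.210 MeV

γ = 1.41 (given)
K = (γ − 1)m₀c² = (1.41 − 1) × 0.5110 MeV = 0.41000 × 0.5110 MeV = 0.210 MeV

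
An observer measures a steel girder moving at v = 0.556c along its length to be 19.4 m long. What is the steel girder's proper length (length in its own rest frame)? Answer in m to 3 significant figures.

L₀ ≈ 23.3 m

γ = 1/√(1 − 0.556²) = 1.2031
L₀ = γL = 1.2031 × 19.4 = 23.3 m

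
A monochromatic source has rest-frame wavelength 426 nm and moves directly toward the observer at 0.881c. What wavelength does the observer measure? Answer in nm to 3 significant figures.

Relativistic Doppler: λ_obs = λ_src √((1−β)/(1+β))
= 426 × √(0.11900/1.8810) = 426 × 0.25152 = 107 nm

λ_obs ≈ 107 nm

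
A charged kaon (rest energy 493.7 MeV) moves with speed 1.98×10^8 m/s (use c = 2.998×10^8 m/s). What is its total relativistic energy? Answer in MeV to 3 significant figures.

β = v/c = 1.98×10^8 / 2.998×10^8 = 0.66044
γ = 1/√(1 − 0.66044²) = 1.3318
E = γm₀c² = 1.3318 × 493.7 MeV = 657 MeV

E ≈ 657 MeV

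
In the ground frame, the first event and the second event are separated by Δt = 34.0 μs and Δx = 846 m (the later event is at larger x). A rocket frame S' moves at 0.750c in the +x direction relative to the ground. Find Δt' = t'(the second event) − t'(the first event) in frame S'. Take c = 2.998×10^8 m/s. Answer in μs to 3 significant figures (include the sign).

γ = 1/√(1 − 0.750²) = 1.5119
Δt' = γ(Δt − vΔx/c²) = 1.5119 × (34.0 μs − 0.750×846 m / (2.998×10^8 m/s))
= 1.5119 × (31.884 μs) = 48.2 μs

Δt' ≈ 48.2 μs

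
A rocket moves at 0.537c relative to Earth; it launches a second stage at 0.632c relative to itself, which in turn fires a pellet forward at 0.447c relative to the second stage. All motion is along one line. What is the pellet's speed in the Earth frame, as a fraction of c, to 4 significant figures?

Compose boost 2: (0.632 + 0.537)/(1 + 0.632×0.537) = 1.169/1.33938 = 0.872789
Compose boost 3: (0.447 + 0.872789)/(1 + 0.447×0.872789) = 1.31979/1.39014 = 0.9494

u ≈ 0.9494c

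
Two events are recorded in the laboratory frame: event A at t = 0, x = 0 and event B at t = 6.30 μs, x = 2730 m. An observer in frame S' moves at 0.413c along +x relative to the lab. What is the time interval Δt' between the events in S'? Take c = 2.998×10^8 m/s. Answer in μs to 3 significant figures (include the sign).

Δt' ≈ 2.79 μs

γ = 1/√(1 − 0.413²) = 1.0980
Δt' = γ(Δt − vΔx/c²) = 1.0980 × (6.30 μs − 0.413×2730 m / (2.998×10^8 m/s))
= 1.0980 × (2.5392 μs) = 2.79 μs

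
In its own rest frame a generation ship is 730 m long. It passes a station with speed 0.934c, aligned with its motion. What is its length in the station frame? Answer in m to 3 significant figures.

L ≈ 261 m

γ = 1/√(1 − 0.934²) = 2.7990
Length contraction: L = L₀/γ = 730/2.7990 = 261 m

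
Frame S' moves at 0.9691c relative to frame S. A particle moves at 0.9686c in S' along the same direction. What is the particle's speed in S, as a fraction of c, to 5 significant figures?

u ≈ 0.99950c

Relativistic velocity addition: u = (u' + v)/(1 + u'v/c²)
= (0.9686 + 0.9691)/(1 + 0.9686×0.9691) = 1.9377/1.938670 = 0.99950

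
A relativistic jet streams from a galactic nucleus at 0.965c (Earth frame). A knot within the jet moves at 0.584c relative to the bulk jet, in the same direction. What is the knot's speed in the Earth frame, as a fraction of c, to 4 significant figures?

u ≈ 0.9907c

Relativistic velocity addition: u = (u' + v)/(1 + u'v/c²)
= (0.584 + 0.965)/(1 + 0.584×0.965) = 1.549/1.56356 = 0.9907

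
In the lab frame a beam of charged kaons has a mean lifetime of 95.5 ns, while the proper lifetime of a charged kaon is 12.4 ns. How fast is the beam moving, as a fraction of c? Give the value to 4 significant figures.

β ≈ 0.9915

γ = Δt/τ₀ = 95.5/12.4 = 7.70161
β = √(1 − 1/γ²) = √(1 − 1/7.70161²) = 0.9915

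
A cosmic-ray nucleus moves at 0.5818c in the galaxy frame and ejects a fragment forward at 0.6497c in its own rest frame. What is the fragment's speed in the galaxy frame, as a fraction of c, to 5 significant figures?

u ≈ 0.89369c

Compose boost 2: (0.6497 + 0.5818)/(1 + 0.6497×0.5818) = 1.2315/1.377995 = 0.89369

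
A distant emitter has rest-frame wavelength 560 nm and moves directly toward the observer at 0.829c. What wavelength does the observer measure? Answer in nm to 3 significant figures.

λ_obs ≈ 171 nm

Relativistic Doppler: λ_obs = λ_src √((1−β)/(1+β))
= 560 × √(0.17100/1.8290) = 560 × 0.30577 = 171 nm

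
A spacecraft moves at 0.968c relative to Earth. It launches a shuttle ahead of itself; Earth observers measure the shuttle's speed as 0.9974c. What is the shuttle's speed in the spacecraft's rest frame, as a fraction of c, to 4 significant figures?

u' ≈ 0.8518c

Inverse velocity addition: u' = (u − v)/(1 − uv/c²)
= (0.9974 − 0.968)/(1 − 0.9974×0.968) = 0.02940/0.0345168 = 0.8518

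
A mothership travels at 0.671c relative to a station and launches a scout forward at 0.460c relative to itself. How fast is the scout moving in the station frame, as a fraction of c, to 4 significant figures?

Compose boost 2: (0.460 + 0.671)/(1 + 0.460×0.671) = 1.131/1.30866 = 0.8642

u ≈ 0.8642c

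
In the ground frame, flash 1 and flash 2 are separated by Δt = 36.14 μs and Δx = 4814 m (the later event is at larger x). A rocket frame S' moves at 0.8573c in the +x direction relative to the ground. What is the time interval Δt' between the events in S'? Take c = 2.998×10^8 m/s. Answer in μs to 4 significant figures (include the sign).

γ = 1/√(1 − 0.8573²) = 1.94244
Δt' = γ(Δt − vΔx/c²) = 1.94244 × (36.14 μs − 0.8573×4814 m / (2.998×10^8 m/s))
= 1.94244 × (22.3740 μs) = 43.46 μs

Δt' ≈ 43.46 μs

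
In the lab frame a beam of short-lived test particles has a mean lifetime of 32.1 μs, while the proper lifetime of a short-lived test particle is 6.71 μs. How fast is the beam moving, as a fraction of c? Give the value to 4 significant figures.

γ = Δt/τ₀ = 32.1/6.71 = 4.78390
β = √(1 − 1/γ²) = √(1 − 1/4.78390²) = 0.9779

β ≈ 0.9779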